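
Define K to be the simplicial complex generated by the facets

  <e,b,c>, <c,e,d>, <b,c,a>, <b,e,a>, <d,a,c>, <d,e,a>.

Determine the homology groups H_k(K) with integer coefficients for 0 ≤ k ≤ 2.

K has 5 vertices, 9 edges, 6 triangles.
rank ∂_0 = 0, rank ∂_1 = 4 ⇒ b_0 = 5 − 0 − 4 = 1; all invariant factors of ∂_1 are 1 so no torsion. So H_0 = Z.
rank ∂_1 = 4, rank ∂_2 = 5 ⇒ b_1 = 9 − 4 − 5 = 0; all invariant factors of ∂_2 are 1 so no torsion. So H_1 = 0.
rank ∂_2 = 5, rank ∂_3 = 0 ⇒ b_2 = 6 − 5 − 0 = 1. So H_2 = Z.

H_0 = Z,  H_1 = 0,  H_2 = Z.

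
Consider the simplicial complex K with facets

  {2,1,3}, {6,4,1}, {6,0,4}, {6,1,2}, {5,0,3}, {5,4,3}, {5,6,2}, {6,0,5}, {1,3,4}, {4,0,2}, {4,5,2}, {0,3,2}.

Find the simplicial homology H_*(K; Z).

H_0 ≅ Z,  H_1 ≅ Z/2,  H_2 = 0.

K has 7 vertices, 18 edges, 12 triangles.
rank ∂_0 = 0, rank ∂_1 = 6 ⇒ b_0 = 7 − 0 − 6 = 1; all invariant factors of ∂_1 are 1 so no torsion. So H_0 = Z.
rank ∂_1 = 6, rank ∂_2 = 12 ⇒ b_1 = 18 − 6 − 12 = 0; ∂_2 has invariant factor(s) [2] giving torsion. So H_1 = Z/2.
rank ∂_2 = 12, rank ∂_3 = 0 ⇒ b_2 = 12 − 12 − 0 = 0. So H_2 = 0.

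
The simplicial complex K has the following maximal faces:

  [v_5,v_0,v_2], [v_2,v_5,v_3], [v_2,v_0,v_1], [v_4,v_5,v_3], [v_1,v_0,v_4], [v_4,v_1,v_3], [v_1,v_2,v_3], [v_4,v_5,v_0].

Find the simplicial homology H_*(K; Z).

Fix the vertex order v_0 < v_1 < v_2 < v_3 < v_4 < v_5 and write every simplex with vertices in increasing order. Then dim K = 2 and the simplices of K are:

  0-simplices (6): [v_0], [v_1], [v_2], [v_3], [v_4], [v_5]
  1-simplices (12): [v_0,v_1], [v_0,v_2], [v_0,v_4], [v_0,v_5], [v_1,v_2], [v_1,v_3], [v_1,v_4], [v_2,v_3], [v_2,v_5], [v_3,v_4], [v_3,v_5], [v_4,v_5]
  2-simplices (8): [v_0,v_1,v_2], [v_0,v_1,v_4], [v_0,v_2,v_5], [v_0,v_4,v_5], [v_1,v_2,v_3], [v_1,v_3,v_4], [v_2,v_3,v_5], [v_3,v_4,v_5]

giving chain groups C_0 ≅ Z^6, C_1 ≅ Z^12, C_2 ≅ Z^8.

Boundary ∂_1: C_1 → C_0 is given by ∂[p,q] = [q] − [p]. For instance
  ∂[v_1,v_4] = [v_4] − [v_1].
As a 6×12 matrix over Z this has rank 5, with invariant factors (1,1,1,1,1).

The boundary map ∂_2: C_2 → C_1 acts by ∂[p,q,r] = [q,r] − [p,r] + [p,q]. For instance
  ∂[v_0,v_1,v_2] = [v_1,v_2] − [v_0,v_2] + [v_0,v_1],
  ∂[v_0,v_2,v_5] = [v_2,v_5] − [v_0,v_5] + [v_0,v_2].
The 12×8 boundary matrix has rank 7 and Smith normal form diag(1,1,1,1,1,1,1).

Computing H_k = (kernel of ∂_k) / (image of ∂_{k+1}):

  H_0: rank C_0 − rank ∂_1 = 6 − 5 = 1, and the invariant factors of ∂_1 are all 1, so H_0 ≅ Z.
  H_1: rank ker ∂_1 − rank ∂_2 = (12 − 5) − 7 = 0, and the invariant factors of ∂_2 are all 1, so H_1 ≅ 0.
  H_2: rank ker ∂_2 − rank ∂_3 = (8 − 7) − 0 = 1, and there is no ∂_3, so H_2 ≅ Z.

(K is a triangulation of the 2-sphere S^2.)

H_0 = Z,  H_1 = 0,  H_2 = Z.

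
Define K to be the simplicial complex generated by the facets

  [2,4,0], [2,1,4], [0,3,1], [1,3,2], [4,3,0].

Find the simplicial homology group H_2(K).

Fix the vertex order 0 < 1 < 2 < 3 < 4 and write every simplex with vertices in increasing order. Then dim K = 2 and the simplices of K are:

  0-simplices (5): [0], [1], [2], [3], [4]
  1-simplices (10): [0,1], [0,2], [0,3], [0,4], [1,2], [1,3], [1,4], [2,3], [2,4], [3,4]
  2-simplices (5): [0,1,3], [0,2,4], [0,3,4], [1,2,3], [1,2,4]

so the chain groups are C_0 ≅ Z^5, C_1 ≅ Z^10, C_2 ≅ Z^5.

∂_1: C_1 → C_0 is given by ∂[p,q] = [q] − [p]. For instance
  ∂[2,3] = [3] − [2].
The resulting 5×10 matrix has rank 4, and its Smith normal form has invariant factors (1,1,1,1).

∂_2: C_2 → C_1 sends each 2-simplex [p,q,r] to [q,r] − [p,r] + [p,q]. For instance
  ∂[1,2,4] = [2,4] − [1,4] + [1,2],
  ∂[0,2,4] = [2,4] − [0,4] + [0,2].
As a 10×5 matrix over Z this has rank 5, with invariant factors (1,1,1,1,1).

Reading off H_k = ker ∂_k / im ∂_{k+1}:

  H_2: rank ker ∂_2 − rank ∂_3 = (5 − 5) − 0 = 0, and there is no ∂_3, so H_2 = 0.

H_2 = 0.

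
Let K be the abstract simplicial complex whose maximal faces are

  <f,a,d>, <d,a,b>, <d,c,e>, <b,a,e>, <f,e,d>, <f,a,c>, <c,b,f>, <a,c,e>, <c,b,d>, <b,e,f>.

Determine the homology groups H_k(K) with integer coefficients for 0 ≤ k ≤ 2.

Take the total order a < b < c < d < e < f on the vertex set. Then K (dimension 2) consists of the simplices:

  0-simplices (6): a, b, c, d, e, f
  1-simplices (15): ab, ac, ad, ae, af, bc, bd, be, bf, cd, ce, cf, de, df, ef
  2-simplices (10): abd, abe, ace, acf, adf, bcd, bcf, bef, cde, def

so the chain groups are C_0 ≅ Z^6, C_1 ≅ Z^15, C_2 ≅ Z^10.

The boundary map ∂_1: C_1 → C_0 maps an edge to its endpoints' difference, ∂[p,q] = q − p. For instance
  ∂ce = e − c.
The 6×15 boundary matrix has rank 5 and Smith normal form diag(1,1,1,1,1).

The boundary map ∂_2: C_2 → C_1 sends each 2-simplex [p,q,r] to [q,r] − [p,r] + [p,q]. For instance
  ∂bef = ef − bf + be,
  ∂adf = df − af + ad.
This gives a 15×10 integer matrix of rank 10; reducing to Smith normal form yields diagonal entries (1,1,1,1,1,1,1,1,1,2).

Computing H_k = (kernel of ∂_k) / (image of ∂_{k+1}):

  H_0: rank C_0 − rank ∂_1 = 6 − 5 = 1, and the invariant factors of ∂_1 are all 1, so H_0 ≅ Z.
  H_1: rank ker ∂_1 − rank ∂_2 = (15 − 5) − 10 = 0, and ∂_2 has invariant factor 2 > 1, so H_1 ≅ Z/2Z.
  H_2: rank ker ∂_2 − rank ∂_3 = (10 − 10) − 0 = 0, and there is no ∂_3, so H_2 ≅ 0.

As a check, the Euler characteristic is 6 − 15 + 10 = 1, which agrees with 1 − 0 + 0 = 1.

H_0 ≅ Z,  H_1 ≅ Z/2Z,  H_2 = 0.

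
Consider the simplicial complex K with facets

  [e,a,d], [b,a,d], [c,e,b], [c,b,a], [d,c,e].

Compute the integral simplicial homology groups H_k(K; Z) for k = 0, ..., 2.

H_0 = Z,  H_1 = Z,  H_2 = 0.

Order the vertices as a < b < c < d < e. Listing each simplex with vertices in this order, K has dimension 2 with simplices:

  0-simplices (5): a, b, c, d, e
  1-simplices (10): ab, ac, ad, ae, bc, bd, be, cd, ce, de
  2-simplices (5): abc, abd, ade, bce, cde

giving chain groups C_0 ≅ Z^5, C_1 ≅ Z^10, C_2 ≅ Z^5.

The boundary map ∂_1: C_1 → C_0 maps an edge to its endpoints' difference, ∂[p,q] = q − p.
The resulting 5×10 matrix has rank 4, and its Smith normal form has invariant factors (1,1,1,1).

Boundary ∂_2: C_2 → C_1 sends each 2-simplex [p,q,r] to [q,r] − [p,r] + [p,q]. For instance
  ∂abc = bc − ac + ab,
  ∂abd = bd − ad + ab.
The resulting 10×5 matrix has rank 5, and its Smith normal form has invariant factors (1,1,1,1,1).

From H_k ≅ ker(∂_k) / im(∂_{k+1}) we obtain:

  H_0: rank C_0 − rank ∂_1 = 5 − 4 = 1, and the invariant factors of ∂_1 are all 1, so H_0 = Z.
  H_1: rank ker ∂_1 − rank ∂_2 = (10 − 4) − 5 = 1, and the invariant factors of ∂_2 are all 1, so H_1 = Z.
  H_2: rank ker ∂_2 − rank ∂_3 = (5 − 5) − 0 = 0, and there is no ∂_3, so H_2 = 0.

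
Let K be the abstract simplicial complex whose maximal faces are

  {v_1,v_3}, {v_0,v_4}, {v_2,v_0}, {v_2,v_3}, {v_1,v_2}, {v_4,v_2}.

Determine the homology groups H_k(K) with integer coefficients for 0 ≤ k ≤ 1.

Order the vertices as v_0 < v_1 < v_2 < v_3 < v_4. Listing each simplex with vertices in this order, K has dimension 1 with simplices:

  0-simplices (5): [v_0], [v_1], [v_2], [v_3], [v_4]
  1-simplices (6): [v_0,v_2], [v_0,v_4], [v_1,v_2], [v_1,v_3], [v_2,v_3], [v_2,v_4]

giving chain groups C_0 ≅ Z^5, C_1 ≅ Z^6.

∂_1: C_1 → C_0 is given by ∂[p,q] = [q] − [p]. For instance
  ∂[v_1,v_2] = [v_2] − [v_1].
The resulting 5×6 matrix has rank 4, and its Smith normal form has invariant factors (1,1,1,1).

Now H_k = ker ∂_k / im ∂_{k+1}, so:

  H_0: rank C_0 − rank ∂_1 = 5 − 4 = 1, and the invariant factors of ∂_1 are all 1, so H_0 = Z.
  H_1: rank ker ∂_1 − rank ∂_2 = (6 − 4) − 0 = 2, and there is no ∂_2, so H_1 = Z^2.

As a check, the Euler characteristic is 5 − 6 = -1, which agrees with 1 − 2 = -1.
(K is a triangulation of a wedge of 2 circles.)

H_0 = Z,  H_1 = Z^2.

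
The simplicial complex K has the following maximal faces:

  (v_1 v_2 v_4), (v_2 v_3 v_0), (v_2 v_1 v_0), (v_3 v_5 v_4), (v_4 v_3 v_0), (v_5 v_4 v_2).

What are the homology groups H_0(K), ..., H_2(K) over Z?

H_0 ≅ Z,  H_1 ≅ Z,  H_2 = 0.

We work with the vertex ordering v_0 < v_1 < v_2 < v_3 < v_4 < v_5. The simplices of K, each written with vertices in increasing order, are:

  0-simplices (6): [v_0], [v_1], [v_2], [v_3], [v_4], [v_5]
  1-simplices (12): [v_0,v_1], [v_0,v_2], [v_0,v_3], [v_0,v_4], [v_1,v_2], [v_1,v_4], [v_2,v_3], [v_2,v_4], [v_2,v_5], [v_3,v_4], [v_3,v_5], [v_4,v_5]
  2-simplices (6): [v_0,v_1,v_2], [v_0,v_2,v_3], [v_0,v_3,v_4], [v_1,v_2,v_4], [v_2,v_4,v_5], [v_3,v_4,v_5]

so the chain groups are C_0 ≅ Z^6, C_1 ≅ Z^12, C_2 ≅ Z^6.

The boundary map ∂_1: C_1 → C_0 sends each edge [p,q] (with p < q) to q − p. For instance
  ∂[v_0,v_2] = [v_2] − [v_0].
As a 6×12 matrix over Z this has rank 5, with invariant factors (1,1,1,1,1).

∂_2: C_2 → C_1 sends each 2-simplex [p,q,r] to [q,r] − [p,r] + [p,q]. For instance
  ∂[v_2,v_4,v_5] = [v_4,v_5] − [v_2,v_5] + [v_2,v_4],
  ∂[v_0,v_1,v_2] = [v_1,v_2] − [v_0,v_2] + [v_0,v_1].
The resulting 12×6 matrix has rank 6, and its Smith normal form has invariant factors (1,1,1,1,1,1).

Reading off H_k = ker ∂_k / im ∂_{k+1}:

  H_0: rank C_0 − rank ∂_1 = 6 − 5 = 1, and the invariant factors of ∂_1 are all 1, so H_0 ≅ Z.
  H_1: rank ker ∂_1 − rank ∂_2 = (12 − 5) − 6 = 1, and the invariant factors of ∂_2 are all 1, so H_1 ≅ Z.
  H_2: rank ker ∂_2 − rank ∂_3 = (6 − 6) − 0 = 0, and there is no ∂_3, so H_2 ≅ 0.

As a check, the Euler characteristic is 6 − 12 + 6 = 0, which agrees with 1 − 1 + 0 = 0.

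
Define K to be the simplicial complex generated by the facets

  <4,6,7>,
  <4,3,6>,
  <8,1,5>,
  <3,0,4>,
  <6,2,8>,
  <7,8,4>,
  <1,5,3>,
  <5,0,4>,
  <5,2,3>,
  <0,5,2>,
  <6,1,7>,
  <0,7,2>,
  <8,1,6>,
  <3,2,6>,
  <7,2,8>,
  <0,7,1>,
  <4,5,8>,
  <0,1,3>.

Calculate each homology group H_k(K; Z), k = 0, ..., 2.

H_0 ≅ Z,  H_1 ≅ Z ⊕ Z/2Z,  H_2 = 0.

Order the vertices as 0 < 1 < 2 < 3 < 4 < 5 < 6 < 7 < 8. Listing each simplex with vertices in this order, K has dimension 2 with simplices:

  0-simplices (9): [0], [1], [2], [3], [4], [5], [6], [7], [8]
  1-simplices (27): (27 of them)
  2-simplices (18): [0,1,3], [0,1,7], [0,2,5], [0,2,7], [0,3,4], [0,4,5], [1,3,5], [1,5,8], [1,6,7], [1,6,8], [2,3,5], [2,3,6], [2,6,8], [2,7,8], [3,4,6], [4,5,8], [4,6,7], [4,7,8]

giving chain groups C_0 ≅ Z^9, C_1 ≅ Z^27, C_2 ≅ Z^18.

The boundary map ∂_1: C_1 → C_0 sends each edge [p,q] (with p < q) to q − p.
The 9×27 boundary matrix has rank 8 and Smith normal form diag(1,1,1,1,1,1,1,1).

The boundary map ∂_2: C_2 → C_1 sends each 2-simplex [p,q,r] to [q,r] − [p,r] + [p,q]. For instance
  ∂[4,5,8] = [5,8] − [4,8] + [4,5],
  ∂[0,2,5] = [2,5] − [0,5] + [0,2].
As a 27×18 matrix over Z this has rank 18, with invariant factors (1,1,1,1,1,1,1,1,1,1,1,1,1,1,1,1,1,2).

From H_k ≅ ker(∂_k) / im(∂_{k+1}) we obtain:

  H_0: rank C_0 − rank ∂_1 = 9 − 8 = 1, and the invariant factors of ∂_1 are all 1, so H_0 = Z.
  H_1: rank ker ∂_1 − rank ∂_2 = (27 − 8) − 18 = 1, and ∂_2 has invariant factor 2 > 1, so H_1 = Z ⊕ Z/2Z.
  H_2: rank ker ∂_2 − rank ∂_3 = (18 − 18) − 0 = 0, and there is no ∂_3, so H_2 = 0.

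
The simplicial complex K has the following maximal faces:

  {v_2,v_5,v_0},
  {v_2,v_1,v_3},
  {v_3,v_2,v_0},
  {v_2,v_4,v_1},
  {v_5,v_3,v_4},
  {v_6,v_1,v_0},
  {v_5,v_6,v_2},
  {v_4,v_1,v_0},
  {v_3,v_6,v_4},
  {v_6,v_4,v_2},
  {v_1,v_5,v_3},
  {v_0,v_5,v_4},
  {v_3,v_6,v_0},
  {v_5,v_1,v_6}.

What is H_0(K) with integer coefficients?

K has 7 vertices, 21 edges, 14 triangles.
rank ∂_0 = 0, rank ∂_1 = 6 ⇒ b_0 = 7 − 0 − 6 = 1; all invariant factors of ∂_1 are 1 so no torsion. So H_0 = Z.

H_0 = Z.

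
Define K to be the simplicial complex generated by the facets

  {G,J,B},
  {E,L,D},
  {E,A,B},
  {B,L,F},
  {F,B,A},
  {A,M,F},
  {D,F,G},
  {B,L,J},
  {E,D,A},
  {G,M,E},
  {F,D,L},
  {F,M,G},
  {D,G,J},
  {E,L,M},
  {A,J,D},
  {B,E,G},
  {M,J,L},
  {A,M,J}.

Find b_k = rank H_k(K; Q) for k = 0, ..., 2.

K has 9 vertices, 27 edges, 18 triangles.
rank ∂_0 = 0, rank ∂_1 = 8 ⇒ b_0 = 9 − 0 − 8 = 1; all invariant factors of ∂_1 are 1 so no torsion. So H_0 ≅ Z.
rank ∂_1 = 8, rank ∂_2 = 17 ⇒ b_1 = 27 − 8 − 17 = 2; all invariant factors of ∂_2 are 1 so no torsion. So H_1 ≅ Z^2.
rank ∂_2 = 17, rank ∂_3 = 0 ⇒ b_2 = 18 − 17 − 0 = 1. So H_2 ≅ Z.

b_0 = 1, b_1 = 2, b_2 = 1.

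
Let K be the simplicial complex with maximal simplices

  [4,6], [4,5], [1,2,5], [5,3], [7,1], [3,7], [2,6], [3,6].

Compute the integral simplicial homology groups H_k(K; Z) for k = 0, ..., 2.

Order the vertices as 1 < 2 < 3 < 4 < 5 < 6 < 7. Listing each simplex with vertices in this order, K has dimension 2 with simplices:

  0-simplices (7): [1], [2], [3], [4], [5], [6], [7]
  1-simplices (10): [1,2], [1,5], [1,7], [2,5], [2,6], [3,5], [3,6], [3,7], [4,5], [4,6]
  2-simplices (1): [1,2,5]

giving chain groups C_0 ≅ Z^7, C_1 ≅ Z^10, C_2 ≅ Z^1.

Boundary ∂_1: C_1 → C_0 is given by ∂[p,q] = [q] − [p]. For instance
  ∂[3,6] = [6] − [3].
This gives a 7×10 integer matrix of rank 6; reducing to Smith normal form yields diagonal entries (1,1,1,1,1,1).

The boundary map ∂_2: C_2 → C_1 maps a triangle to the signed sum of its edges. For instance
  ∂[1,2,5] = [2,5] − [1,5] + [1,2].
As a 10×1 matrix over Z this has rank 1, with invariant factors (1).

Reading off H_k = ker ∂_k / im ∂_{k+1}:

  H_0: rank C_0 − rank ∂_1 = 7 − 6 = 1, and the invariant factors of ∂_1 are all 1, so H_0 = Z.
  H_1: rank ker ∂_1 − rank ∂_2 = (10 − 6) − 1 = 3, and the invariant factors of ∂_2 are all 1, so H_1 = Z^3.
  H_2: rank ker ∂_2 − rank ∂_3 = (1 − 1) − 0 = 0, and there is no ∂_3, so H_2 = 0.

As a check, the Euler characteristic is 7 − 10 + 1 = -2, which agrees with 1 − 3 + 0 = -2.

H_0 = Z,  H_1 = Z^3,  H_2 = 0.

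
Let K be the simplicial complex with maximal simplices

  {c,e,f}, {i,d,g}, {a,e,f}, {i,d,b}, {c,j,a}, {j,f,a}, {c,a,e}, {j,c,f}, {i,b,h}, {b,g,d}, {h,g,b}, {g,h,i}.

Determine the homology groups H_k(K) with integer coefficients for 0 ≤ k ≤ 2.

H_0 ≅ Z^2,  H_1 = 0,  H_2 ≅ Z^2.

Fix the vertex order a < b < c < d < e < f < g < h < i < j and write every simplex with vertices in increasing order. Then dim K = 2 and the simplices of K are:

  0-simplices (10): a, b, c, d, e, f, g, h, i, j
  1-simplices (18): ac, ae, af, aj, bd, bg, bh, bi, ce, cf, cj, dg, di, ef, fj, gh, gi, hi
  2-simplices (12): ace, acj, aef, afj, bdg, bdi, bgh, bhi, cef, cfj, dgi, ghi

so the chain groups are C_0 ≅ Z^10, C_1 ≅ Z^18, C_2 ≅ Z^12.

Boundary ∂_1: C_1 → C_0 sends each edge [p,q] (with p < q) to q − p.
This gives a 10×18 integer matrix of rank 8; reducing to Smith normal form yields diagonal entries (1,1,1,1,1,1,1,1).

The boundary map ∂_2: C_2 → C_1 sends each 2-simplex [p,q,r] to [q,r] − [p,r] + [p,q]. For instance
  ∂ace = ce − ae + ac,
  ∂cef = ef − cf + ce.
As a 18×12 matrix over Z this has rank 10, with invariant factors (1,1,1,1,1,1,1,1,1,1).

Reading off H_k = ker ∂_k / im ∂_{k+1}:

  H_0: rank C_0 − rank ∂_1 = 10 − 8 = 2, and the invariant factors of ∂_1 are all 1, so H_0 ≅ Z^2.
  H_1: rank ker ∂_1 − rank ∂_2 = (18 − 8) − 10 = 0, and the invariant factors of ∂_2 are all 1, so H_1 ≅ 0.
  H_2: rank ker ∂_2 − rank ∂_3 = (12 − 10) − 0 = 2, and there is no ∂_3, so H_2 ≅ Z^2.

(K is a triangulation of the disjoint union of the 2-sphere S^2 and the 2-sphere S^2.)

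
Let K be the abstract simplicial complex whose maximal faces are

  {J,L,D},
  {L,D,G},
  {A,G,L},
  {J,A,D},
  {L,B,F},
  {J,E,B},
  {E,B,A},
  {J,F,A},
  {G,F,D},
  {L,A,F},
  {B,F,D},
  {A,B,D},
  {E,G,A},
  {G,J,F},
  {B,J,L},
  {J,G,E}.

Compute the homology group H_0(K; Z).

Order the vertices as A < B < D < E < F < G < J < L. Listing each simplex with vertices in this order, K has dimension 2 with simplices:

  0-simplices (8): A, B, D, E, F, G, J, L
  1-simplices (24): AB, AD, AE, AF, AG, AJ, AL, BD, BE, BF, BJ, BL, DF, DG, DJ, DL, EG, EJ, FG, FJ, FL, GJ, GL, JL
  2-simplices (16): ABD, ABE, ADJ, AEG, AFJ, AFL, AGL, BDF, BEJ, BFL, BJL, DFG, DGL, DJL, EGJ, FGJ

Hence C_0 ≅ Z^8, C_1 ≅ Z^24, C_2 ≅ Z^16.

∂_1: C_1 → C_0 is given by ∂[p,q] = [q] − [p].
The 8×24 boundary matrix has rank 7 and Smith normal form diag(1,1,1,1,1,1,1).

The boundary map ∂_2: C_2 → C_1 maps a triangle to the signed sum of its edges. For instance
  ∂DJL = JL − DL + DJ,
  ∂AFJ = FJ − AJ + AF.
The resulting 24×16 matrix has rank 15, and its Smith normal form has invariant factors (1,1,1,1,1,1,1,1,1,1,1,1,1,1,1).

Now H_k = ker ∂_k / im ∂_{k+1}, so:

  H_0: rank C_0 − rank ∂_1 = 8 − 7 = 1, and the invariant factors of ∂_1 are all 1, so H_0 ≅ Z.

(K is a triangulation of the torus T^2.)

H_0 ≅ Z.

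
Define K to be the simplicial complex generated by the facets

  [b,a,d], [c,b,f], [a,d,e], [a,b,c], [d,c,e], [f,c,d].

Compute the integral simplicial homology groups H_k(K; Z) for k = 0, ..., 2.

H_0 ≅ Z,  H_1 ≅ Z,  H_2 = 0.

We work with the vertex ordering a < b < c < d < e < f. The simplices of K, each written with vertices in increasing order, are:

  0-simplices (6): a, b, c, d, e, f
  1-simplices (12): ab, ac, ad, ae, bc, bd, bf, cd, ce, cf, de, df
  2-simplices (6): abc, abd, ade, bcf, cde, cdf

Hence C_0 ≅ Z^6, C_1 ≅ Z^12, C_2 ≅ Z^6.

∂_1: C_1 → C_0 sends each edge [p,q] (with p < q) to q − p.
The resulting 6×12 matrix has rank 5, and its Smith normal form has invariant factors (1,1,1,1,1).

Boundary ∂_2: C_2 → C_1 acts by ∂[p,q,r] = [q,r] − [p,r] + [p,q]. For instance
  ∂abd = bd − ad + ab,
  ∂bcf = cf − bf + bc.
The 12×6 boundary matrix has rank 6 and Smith normal form diag(1,1,1,1,1,1).

Computing H_k = (kernel of ∂_k) / (image of ∂_{k+1}):

  H_0: rank C_0 − rank ∂_1 = 6 − 5 = 1, and the invariant factors of ∂_1 are all 1, so H_0 ≅ Z.
  H_1: rank ker ∂_1 − rank ∂_2 = (12 − 5) − 6 = 1, and the invariant factors of ∂_2 are all 1, so H_1 ≅ Z.
  H_2: rank ker ∂_2 − rank ∂_3 = (6 − 6) − 0 = 0, and there is no ∂_3, so H_2 ≅ 0.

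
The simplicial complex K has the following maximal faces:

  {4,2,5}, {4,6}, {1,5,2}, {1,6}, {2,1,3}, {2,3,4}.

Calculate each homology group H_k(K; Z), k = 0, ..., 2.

Take the total order 1 < 2 < 3 < 4 < 5 < 6 on the vertex set. Then K (dimension 2) consists of the simplices:

  0-simplices (6): [1], [2], [3], [4], [5], [6]
  1-simplices (10): [1,2], [1,3], [1,5], [1,6], [2,3], [2,4], [2,5], [3,4], [4,5], [4,6]
  2-simplices (4): [1,2,3], [1,2,5], [2,3,4], [2,4,5]

so the chain groups are C_0 ≅ Z^6, C_1 ≅ Z^10, C_2 ≅ Z^4.

∂_1: C_1 → C_0 is given by ∂[p,q] = [q] − [p].
The 6×10 boundary matrix has rank 5 and Smith normal form diag(1,1,1,1,1).

∂_2: C_2 → C_1 maps a triangle to the signed sum of its edges. For instance
  ∂[1,2,5] = [2,5] − [1,5] + [1,2],
  ∂[2,3,4] = [3,4] − [2,4] + [2,3].
This gives a 10×4 integer matrix of rank 4; reducing to Smith normal form yields diagonal entries (1,1,1,1).

Reading off H_k = ker ∂_k / im ∂_{k+1}:

  H_0: rank C_0 − rank ∂_1 = 6 − 5 = 1, and the invariant factors of ∂_1 are all 1, so H_0 ≅ Z.
  H_1: rank ker ∂_1 − rank ∂_2 = (10 − 5) − 4 = 1, and the invariant factors of ∂_2 are all 1, so H_1 ≅ Z.
  H_2: rank ker ∂_2 − rank ∂_3 = (4 − 4) − 0 = 0, and there is no ∂_3, so H_2 ≅ 0.

H_0 = Z,  H_1 = Z,  H_2 = 0.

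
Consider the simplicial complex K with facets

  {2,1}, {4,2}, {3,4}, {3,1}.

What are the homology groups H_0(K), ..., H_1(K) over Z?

H_0 = Z,  H_1 = Z.

Take the total order 1 < 2 < 3 < 4 on the vertex set. Then K (dimension 1) consists of the simplices:

  0-simplices (4): [1], [2], [3], [4]
  1-simplices (4): [1,2], [1,3], [2,4], [3,4]

so the chain groups are C_0 ≅ Z^4, C_1 ≅ Z^4.

∂_1: C_1 → C_0 sends each edge [p,q] (with p < q) to q − p. For instance
  ∂[1,3] = [3] − [1].
This gives a 4×4 integer matrix of rank 3; reducing to Smith normal form yields diagonal entries (1,1,1).

Now H_k = ker ∂_k / im ∂_{k+1}, so:

  H_0: rank C_0 − rank ∂_1 = 4 − 3 = 1, and the invariant factors of ∂_1 are all 1, so H_0 = Z.
  H_1: rank ker ∂_1 − rank ∂_2 = (4 − 3) − 0 = 1, and there is no ∂_2, so H_1 = Z.

As a check, the Euler characteristic is 4 − 4 = 0, which agrees with 1 − 1 = 0.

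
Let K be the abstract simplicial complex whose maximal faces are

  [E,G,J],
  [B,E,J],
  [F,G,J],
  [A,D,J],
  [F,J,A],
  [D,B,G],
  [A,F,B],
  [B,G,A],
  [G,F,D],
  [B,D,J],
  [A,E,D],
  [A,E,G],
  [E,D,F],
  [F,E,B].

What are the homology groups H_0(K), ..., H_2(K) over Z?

K has 7 vertices, 21 edges, 14 triangles.
rank ∂_0 = 0, rank ∂_1 = 6 ⇒ b_0 = 7 − 0 − 6 = 1; all invariant factors of ∂_1 are 1 so no torsion. So H_0 ≅ Z.
rank ∂_1 = 6, rank ∂_2 = 13 ⇒ b_1 = 21 − 6 − 13 = 2; all invariant factors of ∂_2 are 1 so no torsion. So H_1 ≅ Z^2.
rank ∂_2 = 13, rank ∂_3 = 0 ⇒ b_2 = 14 − 13 − 0 = 1. So H_2 ≅ Z.

H_0 = Z,  H_1 = Z^2,  H_2 = Z.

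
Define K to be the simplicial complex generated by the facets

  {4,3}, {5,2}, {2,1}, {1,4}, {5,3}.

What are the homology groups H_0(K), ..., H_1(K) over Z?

H_0 ≅ Z,  H_1 ≅ Z.

We work with the vertex ordering 1 < 2 < 3 < 4 < 5. The simplices of K, each written with vertices in increasing order, are:

  0-simplices (5): [1], [2], [3], [4], [5]
  1-simplices (5): [1,2], [1,4], [2,5], [3,4], [3,5]

so the chain groups are C_0 ≅ Z^5, C_1 ≅ Z^5.

∂_1: C_1 → C_0 is given by ∂[p,q] = [q] − [p]. For instance
  ∂[1,2] = [2] − [1].
The 5×5 boundary matrix has rank 4 and Smith normal form diag(1,1,1,1).

Now H_k = ker ∂_k / im ∂_{k+1}, so:

  H_0: rank C_0 − rank ∂_1 = 5 − 4 = 1, and the invariant factors of ∂_1 are all 1, so H_0 = Z.
  H_1: rank ker ∂_1 − rank ∂_2 = (5 − 4) − 0 = 1, and there is no ∂_2, so H_1 = Z.

As a check, the Euler characteristic is 5 − 5 = 0, which agrees with 1 − 1 = 0.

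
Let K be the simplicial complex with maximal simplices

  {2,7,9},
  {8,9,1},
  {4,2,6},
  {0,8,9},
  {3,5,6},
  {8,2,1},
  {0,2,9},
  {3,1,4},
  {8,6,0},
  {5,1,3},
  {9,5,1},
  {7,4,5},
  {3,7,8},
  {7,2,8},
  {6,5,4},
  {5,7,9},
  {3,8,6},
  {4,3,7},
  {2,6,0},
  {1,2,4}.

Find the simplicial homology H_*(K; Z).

H_0 = Z,  H_1 = Z ⊕ Z/2,  H_2 = 0.

Fix the vertex order 0 < 1 < 2 < 3 < 4 < 5 < 6 < 7 < 8 < 9 and write every simplex with vertices in increasing order. Then dim K = 2 and the simplices of K are:

  0-simplices (10): [0], [1], [2], [3], [4], [5], [6], [7], [8], [9]
  1-simplices (30): (30 of them)
  2-simplices (20): (20 of them)

so the chain groups are C_0 ≅ Z^10, C_1 ≅ Z^30, C_2 ≅ Z^20.

∂_1: C_1 → C_0 maps an edge to its endpoints' difference, ∂[p,q] = q − p.
This gives a 10×30 integer matrix of rank 9; reducing to Smith normal form yields diagonal entries (1,1,1,1,1,1,1,1,1).

Boundary ∂_2: C_2 → C_1 acts by ∂[p,q,r] = [q,r] − [p,r] + [p,q]. For instance
  ∂[0,8,9] = [8,9] − [0,9] + [0,8],
  ∂[0,6,8] = [6,8] − [0,8] + [0,6].
This gives a 30×20 integer matrix of rank 20; reducing to Smith normal form yields diagonal entries (1,1,1,1,1,1,1,1,1,1,1,1,1,1,1,1,1,1,1,2).

Computing H_k = (kernel of ∂_k) / (image of ∂_{k+1}):

  H_0: rank C_0 − rank ∂_1 = 10 − 9 = 1, and the invariant factors of ∂_1 are all 1, so H_0 = Z.
  H_1: rank ker ∂_1 − rank ∂_2 = (30 − 9) − 20 = 1, and ∂_2 has invariant factor 2 > 1, so H_1 = Z ⊕ Z/2.
  H_2: rank ker ∂_2 − rank ∂_3 = (20 − 20) − 0 = 0, and there is no ∂_3, so H_2 = 0.

As a check, the Euler characteristic is 10 − 30 + 20 = 0, which agrees with 1 − 1 + 0 = 0.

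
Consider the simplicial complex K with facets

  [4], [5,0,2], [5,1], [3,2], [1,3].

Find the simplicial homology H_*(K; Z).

K has 6 vertices, 6 edges, 1 triangle.
rank ∂_0 = 0, rank ∂_1 = 4 ⇒ b_0 = 6 − 0 − 4 = 2; all invariant factors of ∂_1 are 1 so no torsion. So H_0 = Z^2.
rank ∂_1 = 4, rank ∂_2 = 1 ⇒ b_1 = 6 − 4 − 1 = 1; all invariant factors of ∂_2 are 1 so no torsion. So H_1 = Z.
rank ∂_2 = 1, rank ∂_3 = 0 ⇒ b_2 = 1 − 1 − 0 = 0. So H_2 = 0.

H_0 = Z^2,  H_1 = Z,  H_2 = 0.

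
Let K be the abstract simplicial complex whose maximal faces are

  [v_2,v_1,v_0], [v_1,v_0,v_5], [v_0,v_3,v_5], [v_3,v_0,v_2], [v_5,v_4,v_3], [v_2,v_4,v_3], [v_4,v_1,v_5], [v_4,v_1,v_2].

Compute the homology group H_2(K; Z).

H_2 ≅ Z.

Take the total order v_0 < v_1 < v_2 < v_3 < v_4 < v_5 on the vertex set. Then K (dimension 2) consists of the simplices:

  0-simplices (6): [v_0], [v_1], [v_2], [v_3], [v_4], [v_5]
  1-simplices (12): [v_0,v_1], [v_0,v_2], [v_0,v_3], [v_0,v_5], [v_1,v_2], [v_1,v_4], [v_1,v_5], [v_2,v_3], [v_2,v_4], [v_3,v_4], [v_3,v_5], [v_4,v_5]
  2-simplices (8): [v_0,v_1,v_2], [v_0,v_1,v_5], [v_0,v_2,v_3], [v_0,v_3,v_5], [v_1,v_2,v_4], [v_1,v_4,v_5], [v_2,v_3,v_4], [v_3,v_4,v_5]

so the chain groups are C_0 ≅ Z^6, C_1 ≅ Z^12, C_2 ≅ Z^8.

The boundary map ∂_1: C_1 → C_0 maps an edge to its endpoints' difference, ∂[p,q] = q − p. For instance
  ∂[v_1,v_5] = [v_5] − [v_1].
As a 6×12 matrix over Z this has rank 5, with invariant factors (1,1,1,1,1).

The boundary map ∂_2: C_2 → C_1 maps a triangle to the signed sum of its edges. For instance
  ∂[v_3,v_4,v_5] = [v_4,v_5] − [v_3,v_5] + [v_3,v_4],
  ∂[v_0,v_2,v_3] = [v_2,v_3] − [v_0,v_3] + [v_0,v_2].
This gives a 12×8 integer matrix of rank 7; reducing to Smith normal form yields diagonal entries (1,1,1,1,1,1,1).

Computing H_k = (kernel of ∂_k) / (image of ∂_{k+1}):

  H_2: rank ker ∂_2 − rank ∂_3 = (8 − 7) − 0 = 1, and there is no ∂_3, so H_2 ≅ Z.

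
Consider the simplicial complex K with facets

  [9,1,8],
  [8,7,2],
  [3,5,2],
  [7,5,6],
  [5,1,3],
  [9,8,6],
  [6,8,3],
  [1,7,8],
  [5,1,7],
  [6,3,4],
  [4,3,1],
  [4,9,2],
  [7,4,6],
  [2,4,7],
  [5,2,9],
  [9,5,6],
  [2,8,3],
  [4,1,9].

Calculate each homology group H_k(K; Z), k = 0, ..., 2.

H_0 ≅ Z,  H_1 ≅ Z^2,  H_2 ≅ Z.

Take the total order 1 < 2 < 3 < 4 < 5 < 6 < 7 < 8 < 9 on the vertex set. Then K (dimension 2) consists of the simplices:

  0-simplices (9): [1], [2], [3], [4], [5], [6], [7], [8], [9]
  1-simplices (27): (27 of them)
  2-simplices (18): [1,3,4], [1,3,5], [1,4,9], [1,5,7], [1,7,8], [1,8,9], [2,3,5], [2,3,8], [2,4,7], [2,4,9], [2,5,9], [2,7,8], [3,4,6], [3,6,8], [4,6,7], [5,6,7], [5,6,9], [6,8,9]

giving chain groups C_0 ≅ Z^9, C_1 ≅ Z^27, C_2 ≅ Z^18.

∂_1: C_1 → C_0 is given by ∂[p,q] = [q] − [p].
As a 9×27 matrix over Z this has rank 8, with invariant factors (1,1,1,1,1,1,1,1).

Boundary ∂_2: C_2 → C_1 sends each 2-simplex [p,q,r] to [q,r] − [p,r] + [p,q]. For instance
  ∂[3,4,6] = [4,6] − [3,6] + [3,4],
  ∂[5,6,7] = [6,7] − [5,7] + [5,6].
As a 27×18 matrix over Z this has rank 17, with invariant factors (1,1,1,1,1,1,1,1,1,1,1,1,1,1,1,1,1).

Now H_k = ker ∂_k / im ∂_{k+1}, so:

  H_0: rank C_0 − rank ∂_1 = 9 − 8 = 1, and the invariant factors of ∂_1 are all 1, so H_0 = Z.
  H_1: rank ker ∂_1 − rank ∂_2 = (27 − 8) − 17 = 2, and the invariant factors of ∂_2 are all 1, so H_1 = Z^2.
  H_2: rank ker ∂_2 − rank ∂_3 = (18 − 17) − 0 = 1, and there is no ∂_3, so H_2 = Z.

(K is a triangulation of the torus T^2.)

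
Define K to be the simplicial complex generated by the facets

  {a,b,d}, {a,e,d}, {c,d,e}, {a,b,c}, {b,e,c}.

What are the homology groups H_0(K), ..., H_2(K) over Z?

K has 5 vertices, 10 edges, 5 triangles.
rank ∂_0 = 0, rank ∂_1 = 4 ⇒ b_0 = 5 − 0 − 4 = 1; all invariant factors of ∂_1 are 1 so no torsion. So H_0 = Z.
rank ∂_1 = 4, rank ∂_2 = 5 ⇒ b_1 = 10 − 4 − 5 = 1; all invariant factors of ∂_2 are 1 so no torsion. So H_1 = Z.
rank ∂_2 = 5, rank ∂_3 = 0 ⇒ b_2 = 5 − 5 − 0 = 0. So H_2 = 0.

H_0 = Z,  H_1 = Z,  H_2 = 0.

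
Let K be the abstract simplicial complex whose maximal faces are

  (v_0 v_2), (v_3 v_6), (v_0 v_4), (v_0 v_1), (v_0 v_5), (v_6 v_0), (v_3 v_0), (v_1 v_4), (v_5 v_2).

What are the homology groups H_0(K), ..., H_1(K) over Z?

Take the total order v_0 < v_1 < v_2 < v_3 < v_4 < v_5 < v_6 on the vertex set. Then K (dimension 1) consists of the simplices:

  0-simplices (7): [v_0], [v_1], [v_2], [v_3], [v_4], [v_5], [v_6]
  1-simplices (9): [v_0,v_1], [v_0,v_2], [v_0,v_3], [v_0,v_4], [v_0,v_5], [v_0,v_6], [v_1,v_4], [v_2,v_5], [v_3,v_6]

giving chain groups C_0 ≅ Z^7, C_1 ≅ Z^9.

Boundary ∂_1: C_1 → C_0 maps an edge to its endpoints' difference, ∂[p,q] = q − p.
The resulting 7×9 matrix has rank 6, and its Smith normal form has invariant factors (1,1,1,1,1,1).

Reading off H_k = ker ∂_k / im ∂_{k+1}:

  H_0: rank C_0 − rank ∂_1 = 7 − 6 = 1, and the invariant factors of ∂_1 are all 1, so H_0 ≅ Z.
  H_1: rank ker ∂_1 − rank ∂_2 = (9 − 6) − 0 = 3, and there is no ∂_2, so H_1 ≅ Z^3.

As a check, the Euler characteristic is 7 − 9 = -2, which agrees with 1 − 3 = -2.
(K is a triangulation of a wedge of 3 circles.)

H_0 ≅ Z,  H_1 ≅ Z^3.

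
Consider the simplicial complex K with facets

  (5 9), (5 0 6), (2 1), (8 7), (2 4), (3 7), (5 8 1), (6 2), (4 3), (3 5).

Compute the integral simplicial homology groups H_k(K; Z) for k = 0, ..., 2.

H_0 = Z,  H_1 = Z^3,  H_2 = 0.

We work with the vertex ordering 0 < 1 < 2 < 3 < 4 < 5 < 6 < 7 < 8 < 9. The simplices of K, each written with vertices in increasing order, are:

  0-simplices (10): [0], [1], [2], [3], [4], [5], [6], [7], [8], [9]
  1-simplices (14): [0,5], [0,6], [1,2], [1,5], [1,8], [2,4], [2,6], [3,4], [3,5], [3,7], [5,6], [5,8], [5,9], [7,8]
  2-simplices (2): [0,5,6], [1,5,8]

Hence C_0 ≅ Z^10, C_1 ≅ Z^14, C_2 ≅ Z^2.

Boundary ∂_1: C_1 → C_0 maps an edge to its endpoints' difference, ∂[p,q] = q − p. For instance
  ∂[2,6] = [6] − [2].
The resulting 10×14 matrix has rank 9, and its Smith normal form has invariant factors (1,1,1,1,1,1,1,1,1).

The boundary map ∂_2: C_2 → C_1 acts by ∂[p,q,r] = [q,r] − [p,r] + [p,q]. For instance
  ∂[0,5,6] = [5,6] − [0,6] + [0,5],
  ∂[1,5,8] = [5,8] − [1,8] + [1,5].
The 14×2 boundary matrix has rank 2 and Smith normal form diag(1,1).

Reading off H_k = ker ∂_k / im ∂_{k+1}:

  H_0: rank C_0 − rank ∂_1 = 10 − 9 = 1, and the invariant factors of ∂_1 are all 1, so H_0 ≅ Z.
  H_1: rank ker ∂_1 − rank ∂_2 = (14 − 9) − 2 = 3, and the invariant factors of ∂_2 are all 1, so H_1 ≅ Z^3.
  H_2: rank ker ∂_2 − rank ∂_3 = (2 − 2) − 0 = 0, and there is no ∂_3, so H_2 ≅ 0.

As a check, the Euler characteristic is 10 − 14 + 2 = -2, which agrees with 1 − 3 + 0 = -2.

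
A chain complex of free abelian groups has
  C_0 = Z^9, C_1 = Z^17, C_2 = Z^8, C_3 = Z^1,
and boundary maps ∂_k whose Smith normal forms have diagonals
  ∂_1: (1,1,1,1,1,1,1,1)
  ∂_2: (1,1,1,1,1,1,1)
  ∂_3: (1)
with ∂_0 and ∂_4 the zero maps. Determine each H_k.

H_0 = Z,  H_1 = Z^2,  H_2 = 0,  H_3 = 0.

H_0: b_0 = 9 − 0 − 8 = 1; torsion from ∂_1 factors > 1: none. So H_0 = Z.
H_1: b_1 = 17 − 8 − 7 = 2; torsion from ∂_2 factors > 1: none. So H_1 = Z^2.
H_2: b_2 = 8 − 7 − 1 = 0; torsion from ∂_3 factors > 1: none. So H_2 = 0.
H_3: b_3 = 1 − 1 − 0 = 0; torsion from ∂_4 factors > 1: none. So H_3 = 0.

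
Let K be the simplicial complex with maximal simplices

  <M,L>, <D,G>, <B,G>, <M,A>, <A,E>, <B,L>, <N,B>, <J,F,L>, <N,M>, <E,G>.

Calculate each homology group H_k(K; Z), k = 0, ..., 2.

Take the total order A < B < D < E < F < G < J < L < M < N on the vertex set. Then K (dimension 2) consists of the simplices:

  0-simplices (10): A, B, D, E, F, G, J, L, M, N
  1-simplices (12): AE, AM, BG, BL, BN, DG, EG, FJ, FL, JL, LM, MN
  2-simplices (1): FJL

giving chain groups C_0 ≅ Z^10, C_1 ≅ Z^12, C_2 ≅ Z^1.

∂_1: C_1 → C_0 sends each edge [p,q] (with p < q) to q − p.
The resulting 10×12 matrix has rank 9, and its Smith normal form has invariant factors (1,1,1,1,1,1,1,1,1).

∂_2: C_2 → C_1 acts by ∂[p,q,r] = [q,r] − [p,r] + [p,q]. For instance
  ∂FJL = JL − FL + FJ.
The resulting 12×1 matrix has rank 1, and its Smith normal form has invariant factors (1).

Computing H_k = (kernel of ∂_k) / (image of ∂_{k+1}):

  H_0: rank C_0 − rank ∂_1 = 10 − 9 = 1, and the invariant factors of ∂_1 are all 1, so H_0 ≅ Z.
  H_1: rank ker ∂_1 − rank ∂_2 = (12 − 9) − 1 = 2, and the invariant factors of ∂_2 are all 1, so H_1 ≅ Z^2.
  H_2: rank ker ∂_2 − rank ∂_3 = (1 − 1) − 0 = 0, and there is no ∂_3, so H_2 ≅ 0.

As a check, the Euler characteristic is 10 − 12 + 1 = -1, which agrees with 1 − 2 + 0 = -1.

H_0 = Z,  H_1 = Z^2,  H_2 = 0.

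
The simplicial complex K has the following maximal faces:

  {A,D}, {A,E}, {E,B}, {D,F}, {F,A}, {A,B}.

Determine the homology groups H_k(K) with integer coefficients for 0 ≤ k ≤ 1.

We work with the vertex ordering A < B < D < E < F. The simplices of K, each written with vertices in increasing order, are:

  0-simplices (5): A, B, D, E, F
  1-simplices (6): AB, AD, AE, AF, BE, DF

so the chain groups are C_0 ≅ Z^5, C_1 ≅ Z^6.

∂_1: C_1 → C_0 sends each edge [p,q] (with p < q) to q − p.
This gives a 5×6 integer matrix of rank 4; reducing to Smith normal form yields diagonal entries (1,1,1,1).

Computing H_k = (kernel of ∂_k) / (image of ∂_{k+1}):

  H_0: rank C_0 − rank ∂_1 = 5 − 4 = 1, and the invariant factors of ∂_1 are all 1, so H_0 ≅ Z.
  H_1: rank ker ∂_1 − rank ∂_2 = (6 − 4) − 0 = 2, and there is no ∂_2, so H_1 ≅ Z^2.

As a check, the Euler characteristic is 5 − 6 = -1, which agrees with 1 − 2 = -1.

H_0 = Z,  H_1 = Z^2.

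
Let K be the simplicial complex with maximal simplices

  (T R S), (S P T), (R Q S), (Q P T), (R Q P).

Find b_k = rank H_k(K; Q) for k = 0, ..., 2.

b_0 = 1, b_1 = 1, b_2 = 0.

Take the total order P < Q < R < S < T on the vertex set. Then K (dimension 2) consists of the simplices:

  0-simplices (5): P, Q, R, S, T
  1-simplices (10): PQ, PR, PS, PT, QR, QS, QT, RS, RT, ST
  2-simplices (5): PQR, PQT, PST, QRS, RST

so the chain groups are C_0 ≅ Z^5, C_1 ≅ Z^10, C_2 ≅ Z^5.

∂_1: C_1 → C_0 is given by ∂[p,q] = [q] − [p]. For instance
  ∂QR = R − Q.
This gives a 5×10 integer matrix of rank 4; reducing to Smith normal form yields diagonal entries (1,1,1,1).

Boundary ∂_2: C_2 → C_1 maps a triangle to the signed sum of its edges. For instance
  ∂RST = ST − RT + RS,
  ∂QRS = RS − QS + QR.
As a 10×5 matrix over Z this has rank 5, with invariant factors (1,1,1,1,1).

From H_k ≅ ker(∂_k) / im(∂_{k+1}) we obtain:

  H_0: rank C_0 − rank ∂_1 = 5 − 4 = 1, and the invariant factors of ∂_1 are all 1, so H_0 = Z.
  H_1: rank ker ∂_1 − rank ∂_2 = (10 − 4) − 5 = 1, and the invariant factors of ∂_2 are all 1, so H_1 = Z.
  H_2: rank ker ∂_2 − rank ∂_3 = (5 − 5) − 0 = 0, and there is no ∂_3, so H_2 = 0.

(K is a triangulation of the Möbius band.)

Hence the Betti numbers are b_0 = 1, b_1 = 1, b_2 = 0.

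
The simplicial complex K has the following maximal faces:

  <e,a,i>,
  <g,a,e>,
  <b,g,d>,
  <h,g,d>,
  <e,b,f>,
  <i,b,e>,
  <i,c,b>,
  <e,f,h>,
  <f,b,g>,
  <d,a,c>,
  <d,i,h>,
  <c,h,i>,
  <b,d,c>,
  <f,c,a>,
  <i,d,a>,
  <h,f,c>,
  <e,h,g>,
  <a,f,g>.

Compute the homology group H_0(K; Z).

Fix the vertex order a < b < c < d < e < f < g < h < i and write every simplex with vertices in increasing order. Then dim K = 2 and the simplices of K are:

  0-simplices (9): a, b, c, d, e, f, g, h, i
  1-simplices (27): ac, ad, ae, af, ag, ai, bc, bd, be, bf, bg, bi, cd, cf, ch, ci, dg, dh, di, ef, eg, eh, ei, fg, fh, gh, hi
  2-simplices (18): acd, acf, adi, aeg, aei, afg, bcd, bci, bdg, bef, bei, bfg, cfh, chi, dgh, dhi, efh, egh

so the chain groups are C_0 ≅ Z^9, C_1 ≅ Z^27, C_2 ≅ Z^18.

∂_1: C_1 → C_0 maps an edge to its endpoints' difference, ∂[p,q] = q − p.
The resulting 9×27 matrix has rank 8, and its Smith normal form has invariant factors (1,1,1,1,1,1,1,1).

Boundary ∂_2: C_2 → C_1 acts by ∂[p,q,r] = [q,r] − [p,r] + [p,q]. For instance
  ∂afg = fg − ag + af,
  ∂bcd = cd − bd + bc.
As a 27×18 matrix over Z this has rank 18, with invariant factors (1,1,1,1,1,1,1,1,1,1,1,1,1,1,1,1,1,2).

Now H_k = ker ∂_k / im ∂_{k+1}, so:

  H_0: rank C_0 − rank ∂_1 = 9 − 8 = 1, and the invariant factors of ∂_1 are all 1, so H_0 = Z.

(K is a triangulation of the Klein bottle.)

H_0 = Z.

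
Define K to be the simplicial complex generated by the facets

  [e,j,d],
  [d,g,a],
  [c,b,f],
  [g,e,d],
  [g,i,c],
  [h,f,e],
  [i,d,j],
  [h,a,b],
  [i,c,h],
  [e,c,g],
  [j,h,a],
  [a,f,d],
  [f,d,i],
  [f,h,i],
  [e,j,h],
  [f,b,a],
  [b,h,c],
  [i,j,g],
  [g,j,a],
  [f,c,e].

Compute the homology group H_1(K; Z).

Order the vertices as a < b < c < d < e < f < g < h < i < j. Listing each simplex with vertices in this order, K has dimension 2 with simplices:

  0-simplices (10): a, b, c, d, e, f, g, h, i, j
  1-simplices (30): ab, ad, af, ag, ah, aj, bc, bf, bh, ce, cf, cg, ch, ci, de, df, dg, di, dj, ef, eg, eh, ej, fh, fi, gi, gj, hi, hj, ij
  2-simplices (20): abf, abh, adf, adg, agj, ahj, bcf, bch, cef, ceg, cgi, chi, deg, dej, dfi, dij, efh, ehj, fhi, gij

giving chain groups C_0 ≅ Z^10, C_1 ≅ Z^30, C_2 ≅ Z^20.

∂_1: C_1 → C_0 is given by ∂[p,q] = [q] − [p]. For instance
  ∂ij = j − i.
As a 10×30 matrix over Z this has rank 9, with invariant factors (1,1,1,1,1,1,1,1,1).

Boundary ∂_2: C_2 → C_1 sends each 2-simplex [p,q,r] to [q,r] − [p,r] + [p,q]. For instance
  ∂ehj = hj − ej + eh,
  ∂agj = gj − aj + ag.
This gives a 30×20 integer matrix of rank 20; reducing to Smith normal form yields diagonal entries (1,1,1,1,1,1,1,1,1,1,1,1,1,1,1,1,1,1,1,2).

Reading off H_k = ker ∂_k / im ∂_{k+1}:

  H_1: rank ker ∂_1 − rank ∂_2 = (30 − 9) − 20 = 1, and ∂_2 has invariant factor 2 > 1, so H_1 ≅ Z ⊕ Z/2Z.

H_1 ≅ Z ⊕ Z/2Z.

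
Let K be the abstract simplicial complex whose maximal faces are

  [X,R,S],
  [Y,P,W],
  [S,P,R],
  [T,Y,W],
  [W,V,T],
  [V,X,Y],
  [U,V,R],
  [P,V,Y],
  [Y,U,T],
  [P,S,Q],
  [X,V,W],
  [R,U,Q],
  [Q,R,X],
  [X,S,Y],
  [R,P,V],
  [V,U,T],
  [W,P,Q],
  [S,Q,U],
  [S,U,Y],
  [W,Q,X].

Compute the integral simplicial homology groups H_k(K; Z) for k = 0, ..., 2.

Take the total order P < Q < R < S < T < U < V < W < X < Y on the vertex set. Then K (dimension 2) consists of the simplices:

  0-simplices (10): P, Q, R, S, T, U, V, W, X, Y
  1-simplices (30): PQ, PR, PS, PV, PW, PY, QR, QS, QU, QW, QX, RS, RU, RV, RX, SU, SX, SY, TU, TV, TW, TY, UV, UY, VW, VX, VY, WX, WY, XY
  2-simplices (20): PQS, PQW, PRS, PRV, PVY, PWY, QRU, QRX, QSU, QWX, RSX, RUV, SUY, SXY, TUV, TUY, TVW, TWY, VWX, VXY

Hence C_0 ≅ Z^10, C_1 ≅ Z^30, C_2 ≅ Z^20.

∂_1: C_1 → C_0 maps an edge to its endpoints' difference, ∂[p,q] = q − p.
The 10×30 boundary matrix has rank 9 and Smith normal form diag(1,1,1,1,1,1,1,1,1).

Boundary ∂_2: C_2 → C_1 maps a triangle to the signed sum of its edges. For instance
  ∂PRV = RV − PV + PR,
  ∂PVY = VY − PY + PV.
As a 30×20 matrix over Z this has rank 20, with invariant factors (1,1,1,1,1,1,1,1,1,1,1,1,1,1,1,1,1,1,1,2).

Reading off H_k = ker ∂_k / im ∂_{k+1}:

  H_0: rank C_0 − rank ∂_1 = 10 − 9 = 1, and the invariant factors of ∂_1 are all 1, so H_0 ≅ Z.
  H_1: rank ker ∂_1 − rank ∂_2 = (30 − 9) − 20 = 1, and ∂_2 has invariant factor 2 > 1, so H_1 ≅ Z × Z/2.
  H_2: rank ker ∂_2 − rank ∂_3 = (20 − 20) − 0 = 0, and there is no ∂_3, so H_2 ≅ 0.

As a check, the Euler characteristic is 10 − 30 + 20 = 0, which agrees with 1 − 1 + 0 = 0.

H_0 ≅ Z,  H_1 ≅ Z × Z/2,  H_2 = 0.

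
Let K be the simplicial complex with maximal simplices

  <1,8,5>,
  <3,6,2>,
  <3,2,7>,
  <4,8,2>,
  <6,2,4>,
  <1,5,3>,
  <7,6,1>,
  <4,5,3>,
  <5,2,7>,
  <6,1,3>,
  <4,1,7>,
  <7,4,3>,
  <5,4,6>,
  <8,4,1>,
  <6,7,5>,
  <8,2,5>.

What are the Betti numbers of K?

b_0 = 1, b_1 = 2, b_2 = 1.

K has 8 vertices, 24 edges, 16 triangles.
rank ∂_0 = 0, rank ∂_1 = 7 ⇒ b_0 = 8 − 0 − 7 = 1; all invariant factors of ∂_1 are 1 so no torsion. So H_0 ≅ Z.
rank ∂_1 = 7, rank ∂_2 = 15 ⇒ b_1 = 24 − 7 − 15 = 2; all invariant factors of ∂_2 are 1 so no torsion. So H_1 ≅ Z^2.
rank ∂_2 = 15, rank ∂_3 = 0 ⇒ b_2 = 16 − 15 − 0 = 1. So H_2 ≅ Z.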